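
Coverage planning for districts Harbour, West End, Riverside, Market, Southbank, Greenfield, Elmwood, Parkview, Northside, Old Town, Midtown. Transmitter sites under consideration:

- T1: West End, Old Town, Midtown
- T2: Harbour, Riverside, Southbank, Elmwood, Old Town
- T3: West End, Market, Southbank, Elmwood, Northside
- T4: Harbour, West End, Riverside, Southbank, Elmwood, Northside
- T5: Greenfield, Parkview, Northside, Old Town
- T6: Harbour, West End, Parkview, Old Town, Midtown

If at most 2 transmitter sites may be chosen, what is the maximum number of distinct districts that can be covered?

9

Choosing T3, T6 covers {Harbour, West End, Market, Southbank, Elmwood, Parkview, Northside, Old Town, Midtown} — 9 districts.
No choice of 2 transmitter sites does better; here Riverside, Greenfield are left uncovered.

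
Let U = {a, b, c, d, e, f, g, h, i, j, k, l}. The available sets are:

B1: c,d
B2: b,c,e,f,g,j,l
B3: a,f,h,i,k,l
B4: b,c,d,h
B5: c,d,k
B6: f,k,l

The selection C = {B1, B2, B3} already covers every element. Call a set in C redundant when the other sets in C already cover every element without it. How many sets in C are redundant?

Drop B1: d uncovered — not redundant.
Drop B2: b, e, g, j uncovered — not redundant.
Drop B3: a, h, i, k uncovered — not redundant.
None of the sets in C is redundant.

0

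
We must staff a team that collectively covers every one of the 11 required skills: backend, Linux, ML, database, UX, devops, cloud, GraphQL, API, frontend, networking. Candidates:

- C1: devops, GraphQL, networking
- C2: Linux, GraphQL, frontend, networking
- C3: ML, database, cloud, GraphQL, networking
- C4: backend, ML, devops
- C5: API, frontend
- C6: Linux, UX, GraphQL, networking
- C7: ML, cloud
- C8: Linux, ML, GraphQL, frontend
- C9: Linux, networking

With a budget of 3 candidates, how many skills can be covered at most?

Choosing C2, C3, C4 covers {backend, Linux, ML, database, devops, cloud, GraphQL, frontend, networking} — 9 skills.
No choice of 3 candidates does better; here UX, API are left uncovered.

9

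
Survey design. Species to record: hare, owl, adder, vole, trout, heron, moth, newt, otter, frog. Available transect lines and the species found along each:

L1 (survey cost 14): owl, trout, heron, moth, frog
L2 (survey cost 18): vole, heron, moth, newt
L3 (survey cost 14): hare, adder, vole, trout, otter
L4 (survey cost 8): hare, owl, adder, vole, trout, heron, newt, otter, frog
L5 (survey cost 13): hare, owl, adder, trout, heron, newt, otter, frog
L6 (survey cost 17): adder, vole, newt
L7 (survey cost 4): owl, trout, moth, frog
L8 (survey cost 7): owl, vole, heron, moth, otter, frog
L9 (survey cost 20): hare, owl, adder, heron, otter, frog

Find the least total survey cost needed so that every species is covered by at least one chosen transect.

12

L4, L7 cover every species at survey cost 8 + 4 = 12.
Any cover uses at least 2 transects; among all covering selections none totals below 12.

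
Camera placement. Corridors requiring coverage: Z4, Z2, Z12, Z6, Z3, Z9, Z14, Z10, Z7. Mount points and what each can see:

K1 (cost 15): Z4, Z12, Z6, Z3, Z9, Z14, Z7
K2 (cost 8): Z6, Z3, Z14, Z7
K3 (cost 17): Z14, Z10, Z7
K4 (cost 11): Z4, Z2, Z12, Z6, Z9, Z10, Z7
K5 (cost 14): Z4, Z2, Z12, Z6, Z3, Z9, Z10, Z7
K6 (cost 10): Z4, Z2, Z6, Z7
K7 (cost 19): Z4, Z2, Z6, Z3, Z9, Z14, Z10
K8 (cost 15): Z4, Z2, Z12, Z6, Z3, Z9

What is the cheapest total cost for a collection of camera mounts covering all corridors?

K2, K4 cover every corridor at cost 8 + 11 = 19.
Any cover uses at least 2 camera mounts; among all covering selections none totals below 19.

19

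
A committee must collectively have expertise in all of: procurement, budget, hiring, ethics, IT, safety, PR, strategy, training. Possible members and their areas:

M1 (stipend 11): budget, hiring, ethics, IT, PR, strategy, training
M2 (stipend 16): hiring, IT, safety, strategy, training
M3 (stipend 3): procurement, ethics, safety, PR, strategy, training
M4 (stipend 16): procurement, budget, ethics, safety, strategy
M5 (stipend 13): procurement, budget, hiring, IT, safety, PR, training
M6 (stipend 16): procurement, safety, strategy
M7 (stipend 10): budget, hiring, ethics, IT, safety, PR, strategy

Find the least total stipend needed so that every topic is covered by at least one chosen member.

13

M3, M7 cover every topic at stipend 3 + 10 = 13.
Any cover uses at least 2 members; among all covering selections none totals below 13.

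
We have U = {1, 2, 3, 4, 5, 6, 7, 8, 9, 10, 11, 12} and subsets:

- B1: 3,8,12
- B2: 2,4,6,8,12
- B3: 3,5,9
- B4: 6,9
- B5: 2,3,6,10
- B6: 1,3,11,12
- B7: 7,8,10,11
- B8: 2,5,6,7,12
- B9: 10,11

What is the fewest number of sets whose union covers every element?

B2, B3, B6, B7 together cover {1, 2, 3, 4, 5, 6, 7, 8, 9, 10, 11, 12} — every element.
No 3 of the 9 sets cover everything (all 84 triples fall short), so 4 is minimum.

4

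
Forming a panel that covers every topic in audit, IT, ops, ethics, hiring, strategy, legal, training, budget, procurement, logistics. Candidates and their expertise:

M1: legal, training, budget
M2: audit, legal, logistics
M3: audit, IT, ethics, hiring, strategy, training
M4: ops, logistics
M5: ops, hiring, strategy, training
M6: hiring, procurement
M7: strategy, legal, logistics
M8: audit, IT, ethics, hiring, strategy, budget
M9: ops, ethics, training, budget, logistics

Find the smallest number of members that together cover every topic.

4

M1, M3, M4, M6 together cover {audit, IT, ops, ethics, hiring, strategy, legal, training, budget, procurement, logistics} — every topic.
No 3 of the 9 members cover everything (all 84 triples fall short), so 4 is minimum.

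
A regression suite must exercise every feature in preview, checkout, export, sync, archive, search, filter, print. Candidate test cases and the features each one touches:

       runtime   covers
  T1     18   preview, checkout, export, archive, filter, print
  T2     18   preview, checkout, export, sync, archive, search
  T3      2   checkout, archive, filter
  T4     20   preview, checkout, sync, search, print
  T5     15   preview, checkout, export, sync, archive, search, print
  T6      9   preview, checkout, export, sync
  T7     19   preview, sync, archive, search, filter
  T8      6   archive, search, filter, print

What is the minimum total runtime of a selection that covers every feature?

15

T6, T8 cover every feature at runtime 9 + 6 = 15.
Any cover uses at least 2 test cases; among all covering selections none totals below 15.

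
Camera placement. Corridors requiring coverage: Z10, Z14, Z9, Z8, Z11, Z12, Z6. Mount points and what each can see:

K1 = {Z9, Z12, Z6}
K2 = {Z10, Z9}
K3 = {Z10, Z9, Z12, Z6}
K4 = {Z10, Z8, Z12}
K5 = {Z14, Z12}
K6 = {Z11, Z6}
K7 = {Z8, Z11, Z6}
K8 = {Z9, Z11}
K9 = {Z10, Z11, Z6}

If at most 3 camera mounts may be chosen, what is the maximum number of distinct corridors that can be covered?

Choosing K2, K5, K7 covers {Z10, Z14, Z9, Z8, Z11, Z12, Z6} — 7 corridors.
That is all 7 corridors.

7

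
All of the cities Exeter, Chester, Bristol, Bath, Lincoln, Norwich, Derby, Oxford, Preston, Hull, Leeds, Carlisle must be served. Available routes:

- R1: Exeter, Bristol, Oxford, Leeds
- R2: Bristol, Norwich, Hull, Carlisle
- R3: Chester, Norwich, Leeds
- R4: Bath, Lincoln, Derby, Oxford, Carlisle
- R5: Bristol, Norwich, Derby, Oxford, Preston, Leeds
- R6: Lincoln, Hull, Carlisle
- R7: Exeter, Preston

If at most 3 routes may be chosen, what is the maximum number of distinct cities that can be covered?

10

Choosing R1, R2, R4 covers {Exeter, Bristol, Bath, Lincoln, Norwich, Derby, Oxford, Hull, Leeds, Carlisle} — 10 cities.
No choice of 3 routes does better; here Chester, Preston are left uncovered.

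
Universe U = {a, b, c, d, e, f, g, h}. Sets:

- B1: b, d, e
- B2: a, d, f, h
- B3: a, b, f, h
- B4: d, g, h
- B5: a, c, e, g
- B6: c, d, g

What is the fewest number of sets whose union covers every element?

B1, B2, B5 together cover {a, b, c, d, e, f, g, h} — every element.
No 2 of the 6 sets cover everything (all 15 pairs fall short), so 3 is minimum.

3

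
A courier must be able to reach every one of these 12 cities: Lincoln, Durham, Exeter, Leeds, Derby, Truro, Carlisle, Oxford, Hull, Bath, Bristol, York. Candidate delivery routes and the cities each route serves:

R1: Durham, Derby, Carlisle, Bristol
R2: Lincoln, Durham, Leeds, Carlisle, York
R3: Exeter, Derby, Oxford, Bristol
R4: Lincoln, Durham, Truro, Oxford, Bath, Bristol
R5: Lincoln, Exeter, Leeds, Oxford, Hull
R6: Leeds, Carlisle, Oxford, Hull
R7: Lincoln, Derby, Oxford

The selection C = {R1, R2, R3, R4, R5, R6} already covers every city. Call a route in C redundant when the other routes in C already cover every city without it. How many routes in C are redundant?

4

Drop R1: the rest still cover every city — redundant.
Drop R2: York uncovered — not redundant.
Drop R3: the rest still cover every city — redundant.
Drop R4: Truro, Bath uncovered — not redundant.
Drop R5: the rest still cover every city — redundant.
Drop R6: the rest still cover every city — redundant.
4 redundant: R1, R3, R5, R6.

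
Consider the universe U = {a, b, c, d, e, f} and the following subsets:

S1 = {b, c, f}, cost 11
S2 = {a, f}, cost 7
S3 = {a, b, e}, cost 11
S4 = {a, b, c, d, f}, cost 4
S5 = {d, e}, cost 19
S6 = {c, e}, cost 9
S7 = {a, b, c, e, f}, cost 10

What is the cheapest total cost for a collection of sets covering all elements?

13

S4, S6 cover every element at cost 4 + 9 = 13.
Any cover uses at least 2 sets; among all covering selections none totals below 13.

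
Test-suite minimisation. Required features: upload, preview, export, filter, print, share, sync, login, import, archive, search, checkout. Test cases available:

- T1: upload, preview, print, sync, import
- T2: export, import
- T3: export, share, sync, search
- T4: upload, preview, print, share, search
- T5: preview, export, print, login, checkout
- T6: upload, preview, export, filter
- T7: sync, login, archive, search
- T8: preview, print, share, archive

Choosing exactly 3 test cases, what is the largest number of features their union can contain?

Choosing T1, T3, T5 covers {upload, preview, export, print, share, sync, login, import, search, checkout} — 10 features.
No choice of 3 test cases does better; here filter, archive are left uncovered.

10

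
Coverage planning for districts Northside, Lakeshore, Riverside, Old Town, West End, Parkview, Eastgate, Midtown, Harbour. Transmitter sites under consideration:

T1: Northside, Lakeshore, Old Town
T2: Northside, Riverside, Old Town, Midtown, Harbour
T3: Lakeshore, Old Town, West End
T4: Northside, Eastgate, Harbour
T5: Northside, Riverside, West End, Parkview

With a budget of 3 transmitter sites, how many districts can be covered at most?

Choosing T1, T2, T5 covers {Northside, Lakeshore, Riverside, Old Town, West End, Parkview, Midtown, Harbour} — 8 districts.
No choice of 3 transmitter sites does better; here Eastgate is left uncovered.

8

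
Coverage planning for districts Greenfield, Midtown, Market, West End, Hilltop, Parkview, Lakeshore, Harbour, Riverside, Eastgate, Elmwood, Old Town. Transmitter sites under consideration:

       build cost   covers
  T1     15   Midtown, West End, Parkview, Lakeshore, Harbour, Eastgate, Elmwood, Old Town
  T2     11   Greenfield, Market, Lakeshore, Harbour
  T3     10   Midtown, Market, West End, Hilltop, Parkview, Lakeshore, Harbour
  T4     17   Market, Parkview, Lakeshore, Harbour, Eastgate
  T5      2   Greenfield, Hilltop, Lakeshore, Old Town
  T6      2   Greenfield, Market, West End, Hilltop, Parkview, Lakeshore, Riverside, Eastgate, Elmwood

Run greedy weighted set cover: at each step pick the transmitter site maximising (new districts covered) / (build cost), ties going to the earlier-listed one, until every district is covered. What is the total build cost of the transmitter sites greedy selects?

Pick 1: T6 adds 9 new (Greenfield, Market, West End, Hilltop, Parkview, Lakeshore, Riverside, Eastgate, Elmwood) at build cost 2 (ratio 9/2).
Pick 2: T5 adds 1 new (Old Town) at build cost 2 (ratio 1/2).
Pick 3: T3 adds 2 new (Midtown, Harbour) at build cost 10 (ratio 2/10).
Greedy total build cost: 2 + 2 + 10 = 14.

14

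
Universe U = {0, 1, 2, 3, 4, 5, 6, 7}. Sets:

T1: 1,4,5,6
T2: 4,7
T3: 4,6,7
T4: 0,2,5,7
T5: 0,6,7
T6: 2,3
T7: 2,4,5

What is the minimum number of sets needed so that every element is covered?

T1, T4, T6 together cover {0, 1, 2, 3, 4, 5, 6, 7} — every element.
No 2 of the 7 sets cover everything (all 21 pairs fall short), so 3 is minimum.

3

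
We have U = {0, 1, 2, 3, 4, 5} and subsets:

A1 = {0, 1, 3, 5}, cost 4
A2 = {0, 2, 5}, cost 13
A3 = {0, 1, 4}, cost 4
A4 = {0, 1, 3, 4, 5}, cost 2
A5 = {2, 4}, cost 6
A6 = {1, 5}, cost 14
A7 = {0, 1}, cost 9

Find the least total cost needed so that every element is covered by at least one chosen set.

8

A4, A5 cover every element at cost 2 + 6 = 8.
Any cover uses at least 2 sets; among all covering selections none totals below 8.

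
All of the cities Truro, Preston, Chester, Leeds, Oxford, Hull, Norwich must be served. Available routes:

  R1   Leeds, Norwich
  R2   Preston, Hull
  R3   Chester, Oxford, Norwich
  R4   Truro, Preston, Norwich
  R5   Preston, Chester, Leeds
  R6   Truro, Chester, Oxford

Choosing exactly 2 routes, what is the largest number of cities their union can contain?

Choosing R1, R6 covers {Truro, Chester, Leeds, Oxford, Norwich} — 5 cities.
No choice of 2 routes does better; here Preston, Hull are left uncovered.

5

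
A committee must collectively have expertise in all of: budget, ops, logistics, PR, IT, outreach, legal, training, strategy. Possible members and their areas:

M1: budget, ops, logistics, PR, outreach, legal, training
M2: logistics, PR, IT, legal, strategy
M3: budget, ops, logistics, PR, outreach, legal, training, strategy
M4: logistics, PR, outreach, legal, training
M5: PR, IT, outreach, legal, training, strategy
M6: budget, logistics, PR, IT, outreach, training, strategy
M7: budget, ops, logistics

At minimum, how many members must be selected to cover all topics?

2

M1, M2 together cover {budget, ops, logistics, PR, IT, outreach, legal, training, strategy} — every topic.
No single member contains all 9 topics, so 2 is optimal.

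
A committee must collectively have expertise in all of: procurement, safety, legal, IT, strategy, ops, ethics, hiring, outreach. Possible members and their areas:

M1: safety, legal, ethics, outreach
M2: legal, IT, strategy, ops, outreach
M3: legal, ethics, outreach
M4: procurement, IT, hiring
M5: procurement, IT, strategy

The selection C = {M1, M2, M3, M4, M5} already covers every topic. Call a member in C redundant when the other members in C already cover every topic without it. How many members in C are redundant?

Drop M1: safety uncovered — not redundant.
Drop M2: ops uncovered — not redundant.
Drop M3: the rest still cover every topic — redundant.
Drop M4: hiring uncovered — not redundant.
Drop M5: the rest still cover every topic — redundant.
2 redundant: M3, M5.

2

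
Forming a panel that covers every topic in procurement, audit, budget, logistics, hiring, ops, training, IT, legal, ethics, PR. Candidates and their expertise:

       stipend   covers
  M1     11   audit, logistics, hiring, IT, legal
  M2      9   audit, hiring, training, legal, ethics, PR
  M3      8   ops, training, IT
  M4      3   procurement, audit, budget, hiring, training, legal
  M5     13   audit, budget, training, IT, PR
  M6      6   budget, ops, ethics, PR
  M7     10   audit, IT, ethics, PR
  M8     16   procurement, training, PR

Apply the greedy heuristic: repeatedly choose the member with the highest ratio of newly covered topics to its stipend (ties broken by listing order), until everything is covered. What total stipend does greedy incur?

Pick 1: M4 adds 6 new (procurement, audit, budget, hiring, training, legal) at stipend 3 (ratio 6/3).
Pick 2: M6 adds 3 new (ops, ethics, PR) at stipend 6 (ratio 3/6).
Pick 3: M1 adds 2 new (logistics, IT) at stipend 11 (ratio 2/11).
Greedy total stipend: 3 + 6 + 11 = 20.

20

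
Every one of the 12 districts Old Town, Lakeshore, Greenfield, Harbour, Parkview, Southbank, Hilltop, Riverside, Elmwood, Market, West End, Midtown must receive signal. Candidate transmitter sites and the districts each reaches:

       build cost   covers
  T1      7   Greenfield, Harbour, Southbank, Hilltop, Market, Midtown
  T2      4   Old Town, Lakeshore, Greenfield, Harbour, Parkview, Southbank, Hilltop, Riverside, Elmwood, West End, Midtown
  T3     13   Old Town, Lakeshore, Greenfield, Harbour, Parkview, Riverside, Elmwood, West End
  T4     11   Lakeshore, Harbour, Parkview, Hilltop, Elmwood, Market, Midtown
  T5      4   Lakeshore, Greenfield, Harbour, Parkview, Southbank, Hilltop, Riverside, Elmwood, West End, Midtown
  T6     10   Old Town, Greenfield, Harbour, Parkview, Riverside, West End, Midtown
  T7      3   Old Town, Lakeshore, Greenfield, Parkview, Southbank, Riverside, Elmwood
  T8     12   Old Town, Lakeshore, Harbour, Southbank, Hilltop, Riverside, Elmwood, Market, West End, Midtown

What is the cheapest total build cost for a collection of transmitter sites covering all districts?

11

T1, T2 cover every district at build cost 7 + 4 = 11.
Any cover uses at least 2 transmitter sites; among all covering selections none totals below 11.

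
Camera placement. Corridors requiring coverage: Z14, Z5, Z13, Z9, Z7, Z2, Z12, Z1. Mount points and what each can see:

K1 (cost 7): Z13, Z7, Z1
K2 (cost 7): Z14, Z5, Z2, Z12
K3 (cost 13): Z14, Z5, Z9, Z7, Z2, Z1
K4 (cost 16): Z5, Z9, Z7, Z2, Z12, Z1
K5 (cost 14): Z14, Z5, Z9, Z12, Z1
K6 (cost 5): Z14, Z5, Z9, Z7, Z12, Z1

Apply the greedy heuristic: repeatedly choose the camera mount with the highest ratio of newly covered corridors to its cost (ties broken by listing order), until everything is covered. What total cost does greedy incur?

Pick 1: K6 adds 6 new (Z14, Z5, Z9, Z7, Z12, Z1) at cost 5 (ratio 6/5).
Pick 2: K1 adds 1 new (Z13) at cost 7 (ratio 1/7).
Pick 3: K2 adds 1 new (Z2) at cost 7 (ratio 1/7).
Greedy total cost: 5 + 7 + 7 = 19.

19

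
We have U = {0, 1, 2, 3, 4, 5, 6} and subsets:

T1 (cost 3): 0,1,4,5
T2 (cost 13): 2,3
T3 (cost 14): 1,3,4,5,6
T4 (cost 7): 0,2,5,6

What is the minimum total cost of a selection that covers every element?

21

T3, T4 cover every element at cost 14 + 7 = 21.
Any cover uses at least 2 sets; among all covering selections none totals below 21.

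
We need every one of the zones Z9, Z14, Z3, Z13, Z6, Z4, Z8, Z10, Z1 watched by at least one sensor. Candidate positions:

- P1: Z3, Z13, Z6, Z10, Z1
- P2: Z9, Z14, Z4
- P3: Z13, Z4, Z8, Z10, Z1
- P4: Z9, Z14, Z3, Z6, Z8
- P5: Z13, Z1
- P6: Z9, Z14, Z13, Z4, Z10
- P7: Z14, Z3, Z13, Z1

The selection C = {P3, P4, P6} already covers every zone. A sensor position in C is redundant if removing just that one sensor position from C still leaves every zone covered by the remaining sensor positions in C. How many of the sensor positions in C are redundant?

1

Drop P3: Z1 uncovered — not redundant.
Drop P4: Z3, Z6 uncovered — not redundant.
Drop P6: the rest still cover every zone — redundant.
1 redundant: P6.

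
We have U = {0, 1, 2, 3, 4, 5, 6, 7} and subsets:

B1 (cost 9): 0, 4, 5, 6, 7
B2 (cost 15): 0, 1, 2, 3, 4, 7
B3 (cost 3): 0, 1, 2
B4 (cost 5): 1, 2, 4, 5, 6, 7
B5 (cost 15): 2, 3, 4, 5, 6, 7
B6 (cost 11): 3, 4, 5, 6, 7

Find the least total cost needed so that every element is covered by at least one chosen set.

B3, B6 cover every element at cost 3 + 11 = 14.
Any cover uses at least 2 sets; among all covering selections none totals below 14.
Greedy by coverage-per-cost would pick B4, B3, B6 for 19 — worse than the optimum 14.

14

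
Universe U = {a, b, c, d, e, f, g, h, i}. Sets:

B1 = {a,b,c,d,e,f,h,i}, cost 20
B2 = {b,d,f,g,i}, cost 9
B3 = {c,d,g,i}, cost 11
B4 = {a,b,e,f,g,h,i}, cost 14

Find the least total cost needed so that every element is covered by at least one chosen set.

25

B3, B4 cover every element at cost 11 + 14 = 25.
Any cover uses at least 2 sets; among all covering selections none totals below 25.
Greedy by coverage-per-cost would pick B2, B4, B3 for 34 — worse than the optimum 25.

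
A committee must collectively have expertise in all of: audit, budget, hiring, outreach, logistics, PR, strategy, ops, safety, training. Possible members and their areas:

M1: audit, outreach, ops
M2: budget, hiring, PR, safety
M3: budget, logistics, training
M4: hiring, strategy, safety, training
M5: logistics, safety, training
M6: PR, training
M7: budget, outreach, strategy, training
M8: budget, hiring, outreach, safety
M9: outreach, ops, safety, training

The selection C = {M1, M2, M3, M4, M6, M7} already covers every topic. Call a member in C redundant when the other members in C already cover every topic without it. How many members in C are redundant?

4

Drop M1: audit, ops uncovered — not redundant.
Drop M2: the rest still cover every topic — redundant.
Drop M3: logistics uncovered — not redundant.
Drop M4: the rest still cover every topic — redundant.
Drop M6: the rest still cover every topic — redundant.
Drop M7: the rest still cover every topic — redundant.
4 redundant: M2, M4, M6, M7.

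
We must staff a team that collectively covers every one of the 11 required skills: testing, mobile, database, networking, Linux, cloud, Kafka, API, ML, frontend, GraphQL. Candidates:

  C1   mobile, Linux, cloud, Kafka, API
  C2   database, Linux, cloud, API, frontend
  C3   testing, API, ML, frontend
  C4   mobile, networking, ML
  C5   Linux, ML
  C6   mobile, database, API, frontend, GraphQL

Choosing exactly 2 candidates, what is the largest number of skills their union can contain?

Choosing C1, C3 covers {testing, mobile, Linux, cloud, Kafka, API, ML, frontend} — 8 skills.
No choice of 2 candidates does better; here database, networking, GraphQL are left uncovered.

8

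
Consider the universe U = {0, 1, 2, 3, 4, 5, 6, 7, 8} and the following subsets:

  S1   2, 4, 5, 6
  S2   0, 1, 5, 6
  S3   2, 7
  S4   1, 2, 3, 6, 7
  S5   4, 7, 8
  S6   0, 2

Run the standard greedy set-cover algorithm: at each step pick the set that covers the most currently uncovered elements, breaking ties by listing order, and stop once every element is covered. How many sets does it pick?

Pick 1: S4 covers 5 new elements (1, 2, 3, 6, 7).
Pick 2: S1 covers 2 new elements (4, 5).
Pick 3: S2 covers 1 new elements (0).
Pick 4: S5 covers 1 new elements (8).
Greedy uses 4 sets. (The true minimum is 3.)

4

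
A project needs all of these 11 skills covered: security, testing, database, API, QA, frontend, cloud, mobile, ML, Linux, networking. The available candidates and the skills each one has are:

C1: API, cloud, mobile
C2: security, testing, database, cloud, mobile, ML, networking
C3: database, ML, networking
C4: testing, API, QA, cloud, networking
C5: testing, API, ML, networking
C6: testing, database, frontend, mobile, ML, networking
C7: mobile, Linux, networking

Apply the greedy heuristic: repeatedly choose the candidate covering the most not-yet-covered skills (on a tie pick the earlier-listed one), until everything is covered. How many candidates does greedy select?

4

Pick 1: C2 covers 7 new skills (security, testing, database, cloud, mobile, ML, networking).
Pick 2: C4 covers 2 new skills (API, QA).
Pick 3: C6 covers 1 new skills (frontend).
Pick 4: C7 covers 1 new skills (Linux).
Greedy uses 4 candidates.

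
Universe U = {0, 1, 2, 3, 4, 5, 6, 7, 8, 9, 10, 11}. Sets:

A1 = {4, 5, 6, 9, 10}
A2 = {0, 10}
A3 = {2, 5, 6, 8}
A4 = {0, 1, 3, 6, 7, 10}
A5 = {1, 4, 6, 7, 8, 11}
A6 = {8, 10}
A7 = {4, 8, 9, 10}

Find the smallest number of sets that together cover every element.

A1, A3, A4, A5 together cover {0, 1, 2, 3, 4, 5, 6, 7, 8, 9, 10, 11} — every element.
No 3 of the 7 sets cover everything (all 35 triples fall short), so 4 is minimum.

4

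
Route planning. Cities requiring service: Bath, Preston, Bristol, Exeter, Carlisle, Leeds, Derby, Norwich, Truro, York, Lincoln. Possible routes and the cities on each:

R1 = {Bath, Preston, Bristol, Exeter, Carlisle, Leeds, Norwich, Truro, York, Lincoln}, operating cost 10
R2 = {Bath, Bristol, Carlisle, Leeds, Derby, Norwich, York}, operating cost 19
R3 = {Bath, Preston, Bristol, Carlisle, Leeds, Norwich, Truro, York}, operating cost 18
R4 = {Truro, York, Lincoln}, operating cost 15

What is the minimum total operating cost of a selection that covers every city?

29

R1, R2 cover every city at operating cost 10 + 19 = 29.
Any cover uses at least 2 routes; among all covering selections none totals below 29.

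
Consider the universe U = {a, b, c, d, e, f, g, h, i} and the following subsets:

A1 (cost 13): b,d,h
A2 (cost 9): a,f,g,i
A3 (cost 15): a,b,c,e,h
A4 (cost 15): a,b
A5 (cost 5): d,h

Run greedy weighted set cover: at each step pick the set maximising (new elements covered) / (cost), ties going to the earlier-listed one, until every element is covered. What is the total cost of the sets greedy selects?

29

Pick 1: A2 adds 4 new (a, f, g, i) at cost 9 (ratio 4/9).
Pick 2: A5 adds 2 new (d, h) at cost 5 (ratio 2/5).
Pick 3: A3 adds 3 new (b, c, e) at cost 15 (ratio 3/15).
Greedy total cost: 9 + 5 + 15 = 29.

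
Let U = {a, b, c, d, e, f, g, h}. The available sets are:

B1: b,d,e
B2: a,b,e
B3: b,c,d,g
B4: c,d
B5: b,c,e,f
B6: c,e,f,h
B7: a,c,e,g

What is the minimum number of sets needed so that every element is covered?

3

B1, B6, B7 together cover {a, b, c, d, e, f, g, h} — every element.
No 2 of the 7 sets cover everything (all 21 pairs fall short), so 3 is minimum.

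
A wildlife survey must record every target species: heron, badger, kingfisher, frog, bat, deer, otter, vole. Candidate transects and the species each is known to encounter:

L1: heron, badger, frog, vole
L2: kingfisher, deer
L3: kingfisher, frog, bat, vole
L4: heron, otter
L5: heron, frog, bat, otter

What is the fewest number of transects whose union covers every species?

3

L1, L2, L5 together cover {heron, badger, kingfisher, frog, bat, deer, otter, vole} — every species.
No 2 of the 5 transects cover everything (all 10 pairs fall short), so 3 is minimum.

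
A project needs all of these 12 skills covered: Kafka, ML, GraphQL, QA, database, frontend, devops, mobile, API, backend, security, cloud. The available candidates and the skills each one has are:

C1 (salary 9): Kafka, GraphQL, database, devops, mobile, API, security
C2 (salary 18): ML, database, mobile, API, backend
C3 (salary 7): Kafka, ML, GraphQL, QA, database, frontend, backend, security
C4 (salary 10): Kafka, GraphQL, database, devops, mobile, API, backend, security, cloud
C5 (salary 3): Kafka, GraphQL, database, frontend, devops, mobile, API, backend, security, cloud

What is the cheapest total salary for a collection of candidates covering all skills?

C3, C5 cover every skill at salary 7 + 3 = 10.
Any cover uses at least 2 candidates; among all covering selections none totals below 10.

10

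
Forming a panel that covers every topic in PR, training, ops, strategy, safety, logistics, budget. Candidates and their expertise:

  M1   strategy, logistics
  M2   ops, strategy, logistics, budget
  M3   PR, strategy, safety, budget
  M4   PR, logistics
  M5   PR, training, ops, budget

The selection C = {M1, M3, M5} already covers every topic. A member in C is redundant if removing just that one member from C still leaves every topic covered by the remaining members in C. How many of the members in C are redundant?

0

Drop M1: logistics uncovered — not redundant.
Drop M3: safety uncovered — not redundant.
Drop M5: training, ops uncovered — not redundant.
None of the members in C is redundant.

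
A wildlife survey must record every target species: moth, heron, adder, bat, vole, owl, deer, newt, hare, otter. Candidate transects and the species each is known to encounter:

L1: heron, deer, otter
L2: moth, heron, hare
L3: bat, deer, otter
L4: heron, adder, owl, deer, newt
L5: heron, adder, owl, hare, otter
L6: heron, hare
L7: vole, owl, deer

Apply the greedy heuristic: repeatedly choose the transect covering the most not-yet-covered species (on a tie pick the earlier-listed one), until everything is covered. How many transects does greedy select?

Pick 1: L4 covers 5 new species (heron, adder, owl, deer, newt).
Pick 2: L2 covers 2 new species (moth, hare).
Pick 3: L3 covers 2 new species (bat, otter).
Pick 4: L7 covers 1 new species (vole).
Greedy uses 4 transects.

4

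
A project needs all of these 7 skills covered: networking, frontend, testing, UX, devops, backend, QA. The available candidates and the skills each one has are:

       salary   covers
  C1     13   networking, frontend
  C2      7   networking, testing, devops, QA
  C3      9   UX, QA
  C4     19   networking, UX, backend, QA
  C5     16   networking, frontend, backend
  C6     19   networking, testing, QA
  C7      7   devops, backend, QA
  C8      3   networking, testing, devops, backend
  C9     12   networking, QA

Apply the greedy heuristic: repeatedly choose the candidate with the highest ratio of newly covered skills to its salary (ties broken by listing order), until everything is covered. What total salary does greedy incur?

25

Pick 1: C8 adds 4 new (networking, testing, devops, backend) at salary 3 (ratio 4/3).
Pick 2: C3 adds 2 new (UX, QA) at salary 9 (ratio 2/9).
Pick 3: C1 adds 1 new (frontend) at salary 13 (ratio 1/13).
Greedy total salary: 3 + 9 + 13 = 25.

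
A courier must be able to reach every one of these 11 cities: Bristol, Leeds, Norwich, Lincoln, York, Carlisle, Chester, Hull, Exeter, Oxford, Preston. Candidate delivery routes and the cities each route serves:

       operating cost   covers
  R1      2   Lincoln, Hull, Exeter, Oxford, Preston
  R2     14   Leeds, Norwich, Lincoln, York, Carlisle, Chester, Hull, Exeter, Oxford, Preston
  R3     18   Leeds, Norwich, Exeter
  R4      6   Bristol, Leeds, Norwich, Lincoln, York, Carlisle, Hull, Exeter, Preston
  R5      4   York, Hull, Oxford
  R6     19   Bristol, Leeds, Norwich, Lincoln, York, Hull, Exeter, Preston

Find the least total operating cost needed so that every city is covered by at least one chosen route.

R2, R4 cover every city at operating cost 14 + 6 = 20.
Any cover uses at least 2 routes; among all covering selections none totals below 20.

20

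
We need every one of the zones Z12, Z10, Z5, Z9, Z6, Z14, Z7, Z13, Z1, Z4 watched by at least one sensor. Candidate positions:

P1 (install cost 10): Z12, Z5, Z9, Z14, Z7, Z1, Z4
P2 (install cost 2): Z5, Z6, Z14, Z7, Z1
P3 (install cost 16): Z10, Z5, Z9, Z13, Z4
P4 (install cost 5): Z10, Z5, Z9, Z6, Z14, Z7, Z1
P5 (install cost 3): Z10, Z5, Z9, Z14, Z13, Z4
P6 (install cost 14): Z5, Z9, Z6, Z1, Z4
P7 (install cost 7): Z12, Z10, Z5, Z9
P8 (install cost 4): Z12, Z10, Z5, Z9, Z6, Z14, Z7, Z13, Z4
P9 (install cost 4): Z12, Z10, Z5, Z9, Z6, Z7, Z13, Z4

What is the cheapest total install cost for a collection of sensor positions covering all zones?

6

P2, P8 cover every zone at install cost 2 + 4 = 6.
Any cover uses at least 2 sensor positions; among all covering selections none totals below 6.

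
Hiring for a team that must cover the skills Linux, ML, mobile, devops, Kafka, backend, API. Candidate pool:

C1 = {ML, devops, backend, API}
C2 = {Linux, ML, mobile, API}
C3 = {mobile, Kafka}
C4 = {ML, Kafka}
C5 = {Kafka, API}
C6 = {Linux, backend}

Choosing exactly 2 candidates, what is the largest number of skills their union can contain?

Choosing C1, C2 covers {Linux, ML, mobile, devops, backend, API} — 6 skills.
No choice of 2 candidates does better; here Kafka is left uncovered.

6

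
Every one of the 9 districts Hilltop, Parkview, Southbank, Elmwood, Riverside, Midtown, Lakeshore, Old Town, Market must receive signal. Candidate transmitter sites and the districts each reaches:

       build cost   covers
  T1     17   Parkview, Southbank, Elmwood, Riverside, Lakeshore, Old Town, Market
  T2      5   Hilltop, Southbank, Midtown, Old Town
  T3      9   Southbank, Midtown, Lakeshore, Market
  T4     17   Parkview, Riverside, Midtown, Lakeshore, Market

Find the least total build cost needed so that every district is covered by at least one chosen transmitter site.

22

T1, T2 cover every district at build cost 17 + 5 = 22.
Any cover uses at least 2 transmitter sites; among all covering selections none totals below 22.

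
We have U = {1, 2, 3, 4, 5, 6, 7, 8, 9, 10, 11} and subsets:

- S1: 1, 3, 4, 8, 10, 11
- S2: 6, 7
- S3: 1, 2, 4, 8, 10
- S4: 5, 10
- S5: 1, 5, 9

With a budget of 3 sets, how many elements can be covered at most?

10

Choosing S1, S2, S5 covers {1, 3, 4, 5, 6, 7, 8, 9, 10, 11} — 10 elements.
No choice of 3 sets does better; here 2 is left uncovered.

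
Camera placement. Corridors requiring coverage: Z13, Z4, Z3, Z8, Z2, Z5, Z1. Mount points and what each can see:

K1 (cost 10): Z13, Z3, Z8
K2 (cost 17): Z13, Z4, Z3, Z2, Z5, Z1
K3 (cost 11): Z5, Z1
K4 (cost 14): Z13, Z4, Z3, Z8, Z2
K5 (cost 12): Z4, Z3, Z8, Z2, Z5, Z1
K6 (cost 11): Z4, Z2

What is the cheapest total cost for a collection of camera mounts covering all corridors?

K1, K5 cover every corridor at cost 10 + 12 = 22.
Any cover uses at least 2 camera mounts; among all covering selections none totals below 22.

22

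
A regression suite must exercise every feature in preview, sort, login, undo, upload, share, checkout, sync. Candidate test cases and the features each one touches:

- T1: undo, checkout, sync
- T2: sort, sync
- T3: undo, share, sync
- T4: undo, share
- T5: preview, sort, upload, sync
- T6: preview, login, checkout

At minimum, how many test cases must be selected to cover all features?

3

T3, T5, T6 together cover {preview, sort, login, undo, upload, share, checkout, sync} — every feature.
No 2 of the 6 test cases cover everything (all 15 pairs fall short), so 3 is minimum.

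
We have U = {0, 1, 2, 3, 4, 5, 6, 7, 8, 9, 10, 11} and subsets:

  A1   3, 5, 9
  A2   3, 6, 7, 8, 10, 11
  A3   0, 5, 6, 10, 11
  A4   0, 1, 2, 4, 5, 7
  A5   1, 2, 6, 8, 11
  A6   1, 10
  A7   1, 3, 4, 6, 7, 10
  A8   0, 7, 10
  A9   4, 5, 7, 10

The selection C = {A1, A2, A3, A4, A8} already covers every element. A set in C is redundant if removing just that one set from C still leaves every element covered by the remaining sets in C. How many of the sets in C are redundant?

Drop A1: 9 uncovered — not redundant.
Drop A2: 8 uncovered — not redundant.
Drop A3: the rest still cover every element — redundant.
Drop A4: 1, 2, 4 uncovered — not redundant.
Drop A8: the rest still cover every element — redundant.
2 redundant: A3, A8.

2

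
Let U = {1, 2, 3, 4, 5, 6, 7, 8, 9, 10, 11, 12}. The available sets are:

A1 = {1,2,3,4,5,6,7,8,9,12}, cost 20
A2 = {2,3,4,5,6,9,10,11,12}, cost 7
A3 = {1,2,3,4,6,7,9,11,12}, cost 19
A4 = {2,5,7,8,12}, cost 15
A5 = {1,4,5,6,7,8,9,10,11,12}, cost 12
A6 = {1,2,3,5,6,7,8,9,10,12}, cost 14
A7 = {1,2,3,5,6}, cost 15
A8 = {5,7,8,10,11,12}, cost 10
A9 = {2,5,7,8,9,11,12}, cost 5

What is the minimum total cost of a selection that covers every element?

A2, A5 cover every element at cost 7 + 12 = 19.
Any cover uses at least 2 sets; among all covering selections none totals below 19.
Greedy by coverage-per-cost would pick A9, A2, A5 for 24 — worse than the optimum 19.

19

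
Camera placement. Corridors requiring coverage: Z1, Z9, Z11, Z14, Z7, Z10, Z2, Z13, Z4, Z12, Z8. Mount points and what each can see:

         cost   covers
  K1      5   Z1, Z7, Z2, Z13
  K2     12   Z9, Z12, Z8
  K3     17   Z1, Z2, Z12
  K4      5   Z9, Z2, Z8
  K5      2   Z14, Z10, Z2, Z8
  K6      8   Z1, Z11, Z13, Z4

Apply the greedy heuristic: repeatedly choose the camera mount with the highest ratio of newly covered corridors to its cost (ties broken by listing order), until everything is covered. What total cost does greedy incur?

Pick 1: K5 adds 4 new (Z14, Z10, Z2, Z8) at cost 2 (ratio 4/2).
Pick 2: K1 adds 3 new (Z1, Z7, Z13) at cost 5 (ratio 3/5).
Pick 3: K6 adds 2 new (Z11, Z4) at cost 8 (ratio 2/8).
Pick 4: K4 adds 1 new (Z9) at cost 5 (ratio 1/5).
Pick 5: K2 adds 1 new (Z12) at cost 12 (ratio 1/12).
Greedy total cost: 2 + 5 + 8 + 5 + 12 = 32. (The true optimum is 27, so greedy overshoots here.)

32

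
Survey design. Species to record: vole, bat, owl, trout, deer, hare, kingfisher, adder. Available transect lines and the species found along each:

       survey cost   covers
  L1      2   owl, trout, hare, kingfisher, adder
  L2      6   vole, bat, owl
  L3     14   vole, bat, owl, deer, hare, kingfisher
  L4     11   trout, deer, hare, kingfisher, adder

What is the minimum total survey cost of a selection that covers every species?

L1, L3 cover every species at survey cost 2 + 14 = 16.
Any cover uses at least 2 transects; among all covering selections none totals below 16.
Greedy by coverage-per-survey cost would pick L1, L2, L4 for 19 — worse than the optimum 16.

16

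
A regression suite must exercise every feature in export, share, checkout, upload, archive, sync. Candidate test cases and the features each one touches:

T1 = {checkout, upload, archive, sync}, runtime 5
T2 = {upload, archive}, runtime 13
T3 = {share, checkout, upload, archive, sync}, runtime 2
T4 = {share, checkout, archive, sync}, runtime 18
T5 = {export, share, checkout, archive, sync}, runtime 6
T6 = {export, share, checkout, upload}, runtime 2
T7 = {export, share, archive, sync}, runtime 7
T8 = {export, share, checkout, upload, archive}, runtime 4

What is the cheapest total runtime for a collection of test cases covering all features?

T3, T6 cover every feature at runtime 2 + 2 = 4.
Any cover uses at least 2 test cases; among all covering selections none totals below 4.

4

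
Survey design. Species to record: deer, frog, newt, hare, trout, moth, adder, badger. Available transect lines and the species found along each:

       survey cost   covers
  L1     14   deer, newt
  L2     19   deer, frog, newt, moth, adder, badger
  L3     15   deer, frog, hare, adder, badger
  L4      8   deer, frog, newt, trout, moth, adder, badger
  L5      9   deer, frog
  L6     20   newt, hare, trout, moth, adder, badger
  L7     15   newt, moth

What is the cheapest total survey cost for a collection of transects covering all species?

L3, L4 cover every species at survey cost 15 + 8 = 23.
Any cover uses at least 2 transects; among all covering selections none totals below 23.

23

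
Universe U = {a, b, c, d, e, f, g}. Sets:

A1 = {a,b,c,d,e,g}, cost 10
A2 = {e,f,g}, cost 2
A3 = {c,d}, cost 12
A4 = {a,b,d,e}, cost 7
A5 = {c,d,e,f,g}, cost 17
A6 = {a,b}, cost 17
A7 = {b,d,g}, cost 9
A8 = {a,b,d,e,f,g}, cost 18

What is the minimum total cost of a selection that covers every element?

A1, A2 cover every element at cost 10 + 2 = 12.
Any cover uses at least 2 sets; among all covering selections none totals below 12.
Greedy by coverage-per-cost would pick A2, A4, A1 for 19 — worse than the optimum 12.

12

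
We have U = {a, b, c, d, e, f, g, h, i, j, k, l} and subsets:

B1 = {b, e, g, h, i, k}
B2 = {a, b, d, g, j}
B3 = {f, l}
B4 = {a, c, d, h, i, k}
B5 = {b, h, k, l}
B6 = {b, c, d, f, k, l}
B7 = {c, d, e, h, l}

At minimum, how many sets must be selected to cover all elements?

3

B1, B2, B6 together cover {a, b, c, d, e, f, g, h, i, j, k, l} — every element.
No 2 of the 7 sets cover everything (all 21 pairs fall short), so 3 is minimum.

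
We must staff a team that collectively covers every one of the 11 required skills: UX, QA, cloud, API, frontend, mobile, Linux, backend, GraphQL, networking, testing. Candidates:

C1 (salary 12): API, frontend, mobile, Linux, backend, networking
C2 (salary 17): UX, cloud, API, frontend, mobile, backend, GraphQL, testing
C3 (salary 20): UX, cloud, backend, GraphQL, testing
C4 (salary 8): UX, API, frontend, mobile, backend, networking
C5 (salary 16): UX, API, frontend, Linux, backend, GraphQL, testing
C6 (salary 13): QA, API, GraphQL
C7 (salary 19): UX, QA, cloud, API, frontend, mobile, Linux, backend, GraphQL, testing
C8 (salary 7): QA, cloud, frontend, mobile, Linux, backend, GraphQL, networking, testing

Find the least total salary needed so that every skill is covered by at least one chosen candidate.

15

C4, C8 cover every skill at salary 8 + 7 = 15.
Any cover uses at least 2 candidates; among all covering selections none totals below 15.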